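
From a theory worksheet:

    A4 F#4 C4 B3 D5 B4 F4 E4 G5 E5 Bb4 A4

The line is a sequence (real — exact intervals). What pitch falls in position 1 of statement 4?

Grouping in 4s, the 1st note of each cell is A4, D5, G5.
One more up a 4th gives C6.

C6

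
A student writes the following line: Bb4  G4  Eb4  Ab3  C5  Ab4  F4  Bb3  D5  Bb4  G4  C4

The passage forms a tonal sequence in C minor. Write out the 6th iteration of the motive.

G5 Eb5 C5 F4

Unit = 4 notes; the statements start on Bb4, C5, D5, moving up a 2nd each time.
Continuing the starts: Eb5 → F5 → G5.
From G5 the diatonic shape gives G5 Eb5 C5 F4.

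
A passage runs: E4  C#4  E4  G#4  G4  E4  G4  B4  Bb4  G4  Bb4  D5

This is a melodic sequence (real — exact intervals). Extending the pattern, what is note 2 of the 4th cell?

Grouping in 4s, the 2nd note of each cell is C#4, E4, G4.
From G4, up a 3rd gives Bb4.

Bb4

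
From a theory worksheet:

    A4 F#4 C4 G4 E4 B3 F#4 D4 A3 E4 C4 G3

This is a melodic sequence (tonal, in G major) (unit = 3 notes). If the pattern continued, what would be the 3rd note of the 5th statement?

With 3-note cells, note 3 of each statement runs C4, B3, A3, G3.
Each moves down a 2nd; the next is F#3.

F#3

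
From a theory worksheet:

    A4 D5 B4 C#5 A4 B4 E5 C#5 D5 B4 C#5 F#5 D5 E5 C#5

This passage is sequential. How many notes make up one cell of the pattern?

5

15 notes total. Splitting into 3 groups of 5:
A4 D5 B4 C#5 A4 | B4 E5 C#5 D5 B4 | C#5 F#5 D5 E5 C#5
Every group is a transposition up a 2nd of the one before; no shorter unit works.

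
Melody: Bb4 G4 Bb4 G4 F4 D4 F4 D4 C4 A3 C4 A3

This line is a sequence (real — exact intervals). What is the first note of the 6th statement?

A2

The 4-note cells begin on Bb4, F4, C4 — each down a 4th from the last.
Continuing: G3 → D3 → A2. Statement 6 starts on A2.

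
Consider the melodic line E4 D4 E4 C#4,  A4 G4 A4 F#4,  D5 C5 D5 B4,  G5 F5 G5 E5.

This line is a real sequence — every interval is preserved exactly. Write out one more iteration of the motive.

C6 Bb5 C6 A5

Taking 4-note groups, the heads are E4, A4, D5, G5: the pattern moves up a 4th.
Statement 5 starts on C6 and keeps the same exact contour: C6 Bb5 C6 A5.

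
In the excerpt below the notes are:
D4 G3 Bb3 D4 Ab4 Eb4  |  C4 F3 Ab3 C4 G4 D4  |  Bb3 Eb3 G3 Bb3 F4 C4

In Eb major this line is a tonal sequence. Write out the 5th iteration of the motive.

With a 6-note motive the entries are D4, C4, Bb3, each down a 2nd from the previous.
Extending down a 2nd: Ab3 → G3.
So cell 5 is G3 C3 Eb3 G3 D4 Ab3.

G3 C3 Eb3 G3 D4 Ab3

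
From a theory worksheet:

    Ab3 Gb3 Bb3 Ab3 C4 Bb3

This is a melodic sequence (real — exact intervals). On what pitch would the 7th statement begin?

Unit = 2 notes; the statements start on Ab3, Bb3, C4, moving up a 2nd each time.
Continuing: D4 → E4 → F#4 → G#4. Statement 7 starts on G#4.

G#4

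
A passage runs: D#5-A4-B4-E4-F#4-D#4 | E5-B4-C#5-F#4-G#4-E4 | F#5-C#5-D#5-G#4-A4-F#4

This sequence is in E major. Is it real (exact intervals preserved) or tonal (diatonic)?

tonal

Every note is diatonic to E major.
Cell 1 has -6 semitones from note 1 to 2, but cell 2 has -5 — the interval quality changes while the contour stays the same, which is the hallmark of a tonal sequence.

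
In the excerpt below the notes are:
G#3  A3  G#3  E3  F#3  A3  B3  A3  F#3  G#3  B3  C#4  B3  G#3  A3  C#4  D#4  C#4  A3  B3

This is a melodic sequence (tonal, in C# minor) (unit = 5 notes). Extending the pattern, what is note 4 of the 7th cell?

D#4

Grouping in 5s, the 4th note of each cell is E3, F#3, G#3, A3.
Carrying that up a 2nd forward: B3 → C#4 → D#4.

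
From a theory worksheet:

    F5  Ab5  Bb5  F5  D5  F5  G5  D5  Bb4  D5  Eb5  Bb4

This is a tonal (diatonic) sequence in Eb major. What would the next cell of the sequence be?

G4 Bb4 C5 G4

Unit = 4 notes; the statements start on F5, D5, Bb4, moving down a 3rd each time.
Statement 4 starts on G4 and keeps the same diatonic contour: G4 Bb4 C5 G4.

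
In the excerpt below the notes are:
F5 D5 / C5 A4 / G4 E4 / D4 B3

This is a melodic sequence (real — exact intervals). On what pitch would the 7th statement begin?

Unit = 2 notes; the statements start on F5, C5, G4, D4, moving down a 4th each time.
Continuing: A3 → E3 → B2. Statement 7 starts on B2.

B2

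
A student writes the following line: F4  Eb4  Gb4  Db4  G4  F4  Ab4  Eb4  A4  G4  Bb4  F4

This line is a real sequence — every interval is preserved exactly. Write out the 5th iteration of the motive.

The 4-note cells begin on F4, G4, A4 — each up a 2nd from the last.
Extending up a 2nd: B4 → C#5.
So cell 5 is C#5 B4 D5 A4.

C#5 B4 D5 A4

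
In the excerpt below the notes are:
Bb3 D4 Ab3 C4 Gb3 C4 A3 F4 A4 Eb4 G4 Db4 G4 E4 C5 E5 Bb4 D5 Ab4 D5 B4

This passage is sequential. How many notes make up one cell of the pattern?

Try groups of 7 (3 cells in 21 notes):
Bb3 D4 Ab3 C4 Gb3 C4 A3 | F4 A4 Eb4 G4 Db4 G4 E4 | C5 E5 Bb4 D5 Ab4 D5 B4
That's a consistent up a 5th shift per cell, and no other grouping gives one.

7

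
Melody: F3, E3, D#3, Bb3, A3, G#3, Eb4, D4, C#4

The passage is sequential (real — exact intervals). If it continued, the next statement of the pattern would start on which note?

Ab4

Unit = 3 notes; the statements start on F3, Bb3, Eb4, moving up a 4th each time.
The next head, up a 4th from Eb4, is Ab4.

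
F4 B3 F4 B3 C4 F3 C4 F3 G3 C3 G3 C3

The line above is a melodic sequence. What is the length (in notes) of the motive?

4

Try groups of 4 (3 cells in 12 notes):
F4 B3 F4 B3 | C4 F3 C4 F3 | G3 C3 G3 C3
That's a consistent down a 4th shift per cell, and no other grouping gives one.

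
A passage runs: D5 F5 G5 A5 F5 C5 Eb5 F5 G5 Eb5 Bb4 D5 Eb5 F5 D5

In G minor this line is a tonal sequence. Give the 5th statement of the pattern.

G4 Bb4 C5 D5 Bb4

Unit = 5 notes; the statements start on D5, C5, Bb4, moving down a 2nd each time.
Carrying on: A4 → G4.
Statement 5 starts on G4 and keeps the same diatonic contour: G4 Bb4 C5 D5 Bb4.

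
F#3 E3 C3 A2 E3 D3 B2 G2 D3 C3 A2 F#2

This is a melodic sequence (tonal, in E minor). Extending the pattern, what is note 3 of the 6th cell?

With 4-note cells, note 3 of each statement runs C3, B2, A2.
Extending down a 2nd: G2 → F#2 → E2.

E2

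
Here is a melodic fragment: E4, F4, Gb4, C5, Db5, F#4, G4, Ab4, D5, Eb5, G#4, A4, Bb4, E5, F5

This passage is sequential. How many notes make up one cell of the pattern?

There are 15 notes; a 5-note unit gives 3 cells:
E4 F4 Gb4 C5 Db5 | F#4 G4 Ab4 D5 Eb5 | G#4 A4 Bb4 E5 F5
Each cell is the previous one up a 2nd — so the unit is 5 notes.

5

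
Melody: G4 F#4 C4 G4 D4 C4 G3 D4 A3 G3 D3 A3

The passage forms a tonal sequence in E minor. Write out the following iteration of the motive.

With a 4-note motive the entries are G4, D4, A3, each down a 4th from the previous.
From E3 the diatonic shape gives E3 D3 A2 E3.

E3 D3 A2 E3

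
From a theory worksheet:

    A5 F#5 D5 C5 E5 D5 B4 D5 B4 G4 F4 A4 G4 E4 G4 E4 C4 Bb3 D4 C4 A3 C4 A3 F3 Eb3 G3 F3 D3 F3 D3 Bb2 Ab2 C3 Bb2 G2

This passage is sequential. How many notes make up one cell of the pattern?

7

There are 35 notes; a 7-note unit gives 5 cells:
A5 F#5 D5 C5 E5 D5 B4 | D5 B4 G4 F4 A4 G4 E4 | G4 E4 C4 Bb3 D4 C4 A3 | C4 A3 F3 Eb3 G3 F3 D3 | F3 D3 Bb2 Ab2 C3 Bb2 G2
That's a consistent down a 5th shift per cell, and no other grouping gives one.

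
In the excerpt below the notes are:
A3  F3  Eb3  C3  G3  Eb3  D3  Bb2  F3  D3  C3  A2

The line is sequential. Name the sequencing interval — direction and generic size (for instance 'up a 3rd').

With a 4-note motive the entries are A3, G3, F3, each down a 2nd from the previous.
A3 to G3 is down a 2nd.

down a 2nd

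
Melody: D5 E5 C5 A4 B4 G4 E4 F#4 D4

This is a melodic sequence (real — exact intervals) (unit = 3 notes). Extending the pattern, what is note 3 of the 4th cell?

A3

The unit is 3 notes. Position-3 pitches of the 3 shown cells: C5, G4, D4.
One more down a 4th gives A3.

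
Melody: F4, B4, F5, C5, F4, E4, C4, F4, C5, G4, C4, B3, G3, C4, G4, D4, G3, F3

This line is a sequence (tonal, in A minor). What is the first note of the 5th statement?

A2

Unit = 6 notes; the statements start on F4, C4, G3, moving down a 4th each time.
Continuing: D3 → A2. Statement 5 starts on A2.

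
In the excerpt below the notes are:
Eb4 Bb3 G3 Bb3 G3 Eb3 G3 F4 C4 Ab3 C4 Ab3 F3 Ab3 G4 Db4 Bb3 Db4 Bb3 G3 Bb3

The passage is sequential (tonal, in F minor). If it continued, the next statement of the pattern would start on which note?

Ab4

Unit = 7 notes; the statements start on Eb4, F4, G4, moving up a 2nd each time.
The next head, up a 2nd from G4, is Ab4.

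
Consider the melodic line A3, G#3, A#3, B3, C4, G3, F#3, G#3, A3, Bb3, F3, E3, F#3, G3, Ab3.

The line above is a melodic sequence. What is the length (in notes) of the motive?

There are 15 notes; a 5-note unit gives 3 cells:
A3 G#3 A#3 B3 C4 | G3 F#3 G#3 A3 Bb3 | F3 E3 F#3 G3 Ab3
Every group is a transposition down a 2nd of the one before; no shorter unit works.

5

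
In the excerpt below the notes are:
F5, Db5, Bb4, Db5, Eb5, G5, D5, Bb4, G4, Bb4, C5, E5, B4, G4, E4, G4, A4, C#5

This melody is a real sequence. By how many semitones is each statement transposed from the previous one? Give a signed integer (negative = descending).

Taking 6-note groups, the heads are F5, D5, B4: the pattern moves down a 3rd.
F5→D5 is 74 − 77 = -3 semitones.

-3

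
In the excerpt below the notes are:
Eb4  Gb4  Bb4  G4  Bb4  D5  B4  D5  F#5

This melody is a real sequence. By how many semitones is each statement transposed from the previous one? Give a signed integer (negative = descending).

4

Taking 3-note groups, the heads are Eb4, G4, B4: the pattern moves up a 3rd.
Counting half-steps from Eb4 to G4: 4.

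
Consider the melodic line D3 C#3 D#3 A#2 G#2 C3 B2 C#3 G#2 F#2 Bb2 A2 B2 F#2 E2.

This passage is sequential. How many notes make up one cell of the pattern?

Try groups of 5 (3 cells in 15 notes):
D3 C#3 D#3 A#2 G#2 | C3 B2 C#3 G#2 F#2 | Bb2 A2 B2 F#2 E2
That's a consistent down a 2nd shift per cell, and no other grouping gives one.

5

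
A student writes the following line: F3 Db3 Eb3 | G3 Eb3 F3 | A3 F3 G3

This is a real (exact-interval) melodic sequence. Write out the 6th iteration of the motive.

D#4 B3 C#4

Taking 3-note groups, the heads are F3, G3, A3: the pattern moves up a 2nd.
Continuing the starts: B3 → C#4 → D#4.
Statement 6 starts on D#4 and keeps the same exact contour: D#4 B3 C#4.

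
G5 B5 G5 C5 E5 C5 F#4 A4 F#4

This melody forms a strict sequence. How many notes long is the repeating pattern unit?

Try groups of 3 (3 cells in 9 notes):
G5 B5 G5 | C5 E5 C5 | F#4 A4 F#4
That's a consistent down a 5th shift per cell, and no other grouping gives one.

3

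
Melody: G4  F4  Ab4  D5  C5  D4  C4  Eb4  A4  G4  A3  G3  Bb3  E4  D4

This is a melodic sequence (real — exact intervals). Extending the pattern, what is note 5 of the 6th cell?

The unit is 5 notes. Position-5 pitches of the 3 shown cells: C5, G4, D4.
Carrying that down a 4th forward: A3 → E3 → B2.

B2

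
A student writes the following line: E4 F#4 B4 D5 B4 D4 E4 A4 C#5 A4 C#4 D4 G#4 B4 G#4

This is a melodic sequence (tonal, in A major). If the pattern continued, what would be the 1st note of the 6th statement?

G#3

With 5-note cells, note 1 of each statement runs E4, D4, C#4.
Each moves down a 2nd. Continuing: B3 → A3 → G#3.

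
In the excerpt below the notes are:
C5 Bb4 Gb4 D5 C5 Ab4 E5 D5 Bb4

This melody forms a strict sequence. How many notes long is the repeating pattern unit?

9 notes total. Splitting into 3 groups of 3:
C5 Bb4 Gb4 | D5 C5 Ab4 | E5 D5 Bb4
Every group is a transposition up a 2nd of the one before; no shorter unit works.

3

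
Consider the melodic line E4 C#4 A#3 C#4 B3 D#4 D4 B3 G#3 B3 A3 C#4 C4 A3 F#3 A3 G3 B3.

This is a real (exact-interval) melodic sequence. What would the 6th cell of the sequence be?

Gb3 Eb3 C3 Eb3 Db3 F3

With a 6-note motive the entries are E4, D4, C4, each down a 2nd from the previous.
Carrying on: Bb3 → Ab3 → Gb3.
So cell 6 is Gb3 Eb3 C3 Eb3 Db3 F3.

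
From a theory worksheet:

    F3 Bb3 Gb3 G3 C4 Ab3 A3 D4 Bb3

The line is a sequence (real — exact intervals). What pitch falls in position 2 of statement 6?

With 3-note cells, note 2 of each statement runs Bb3, C4, D4.
Extending up a 2nd: E4 → F#4 → G#4.

G#4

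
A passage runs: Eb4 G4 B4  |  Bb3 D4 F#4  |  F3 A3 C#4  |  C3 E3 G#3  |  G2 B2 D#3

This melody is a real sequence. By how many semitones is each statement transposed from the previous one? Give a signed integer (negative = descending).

The 3-note cells begin on Eb4, Bb3, F3, C3, G2 — each down a 4th from the last.
Counting half-steps from Eb4 to Bb3: -5.

-5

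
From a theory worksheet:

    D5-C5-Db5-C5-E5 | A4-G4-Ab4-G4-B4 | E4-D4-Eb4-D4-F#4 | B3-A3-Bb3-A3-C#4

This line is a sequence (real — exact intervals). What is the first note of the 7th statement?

Unit = 5 notes; the statements start on D5, A4, E4, B3, moving down a 4th each time.
Continuing: F#3 → C#3 → G#2. Statement 7 starts on G#2.

G#2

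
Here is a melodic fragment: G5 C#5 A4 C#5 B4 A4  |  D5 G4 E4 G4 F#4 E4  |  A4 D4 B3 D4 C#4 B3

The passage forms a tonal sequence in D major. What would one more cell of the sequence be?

E4 A3 F#3 A3 G3 F#3

Unit = 6 notes; the statements start on G5, D5, A4, moving down a 4th each time.
Statement 4 starts on E4 and keeps the same diatonic contour: E4 A3 F#3 A3 G3 F#3.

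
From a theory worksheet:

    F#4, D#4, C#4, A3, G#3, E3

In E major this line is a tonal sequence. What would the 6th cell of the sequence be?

E2 C#2

The 2-note cells begin on F#4, C#4, G#3 — each down a 4th from the last.
Continuing the starts: D#3 → A2 → E2.
Statement 6 starts on E2 and keeps the same diatonic contour: E2 C#2.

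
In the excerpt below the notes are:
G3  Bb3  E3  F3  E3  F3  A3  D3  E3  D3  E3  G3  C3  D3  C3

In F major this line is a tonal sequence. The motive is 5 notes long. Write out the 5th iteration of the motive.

With a 5-note motive the entries are G3, F3, E3, each down a 2nd from the previous.
Continuing the starts: D3 → C3.
So cell 5 is C3 E3 A2 Bb2 A2.

C3 E3 A2 Bb2 A2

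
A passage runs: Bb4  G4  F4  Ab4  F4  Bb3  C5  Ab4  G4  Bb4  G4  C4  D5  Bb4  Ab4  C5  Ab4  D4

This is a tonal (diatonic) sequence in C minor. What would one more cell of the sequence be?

Taking 6-note groups, the heads are Bb4, C5, D5: the pattern moves up a 2nd.
So cell 4 is Eb5 C5 Bb4 D5 Bb4 Eb4.

Eb5 C5 Bb4 D5 Bb4 Eb4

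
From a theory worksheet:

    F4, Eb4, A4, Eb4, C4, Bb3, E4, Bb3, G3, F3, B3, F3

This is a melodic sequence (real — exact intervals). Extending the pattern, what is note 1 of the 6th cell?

E2

Grouping in 4s, the 1st note of each cell is F4, C4, G3.
Carrying that down a 4th forward: D3 → A2 → E2.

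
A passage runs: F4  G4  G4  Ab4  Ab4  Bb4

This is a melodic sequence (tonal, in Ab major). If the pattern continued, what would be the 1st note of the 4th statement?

Bb4

The unit is 2 notes. Position-1 pitches of the 3 shown cells: F4, G4, Ab4.
From Ab4, up a 2nd gives Bb4.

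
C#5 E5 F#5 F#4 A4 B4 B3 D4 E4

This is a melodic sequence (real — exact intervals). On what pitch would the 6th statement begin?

Taking 3-note groups, the heads are C#5, F#4, B3: the pattern moves down a 5th.
Continuing: E3 → A2 → D2. Statement 6 starts on D2.

D2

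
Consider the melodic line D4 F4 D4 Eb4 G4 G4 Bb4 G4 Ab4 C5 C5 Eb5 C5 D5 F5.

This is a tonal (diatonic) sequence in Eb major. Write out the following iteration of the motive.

F5 Ab5 F5 G5 Bb5

Unit = 5 notes; the statements start on D4, G4, C5, moving up a 4th each time.
So cell 4 is F5 Ab5 F5 G5 Bb5.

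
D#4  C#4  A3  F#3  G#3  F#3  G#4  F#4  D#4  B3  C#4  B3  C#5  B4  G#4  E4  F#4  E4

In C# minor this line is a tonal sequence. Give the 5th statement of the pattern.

B5 A5 F#5 D#5 E5 D#5

The 6-note cells begin on D#4, G#4, C#5 — each up a 4th from the last.
Extending up a 4th: F#5 → B5.
So cell 5 is B5 A5 F#5 D#5 E5 D#5.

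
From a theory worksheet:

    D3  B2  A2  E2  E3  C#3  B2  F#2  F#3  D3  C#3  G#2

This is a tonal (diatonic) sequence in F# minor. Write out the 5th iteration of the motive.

Taking 4-note groups, the heads are D3, E3, F#3: the pattern moves up a 2nd.
Continuing the starts: G#3 → A3.
So cell 5 is A3 F#3 E3 B2.

A3 F#3 E3 B2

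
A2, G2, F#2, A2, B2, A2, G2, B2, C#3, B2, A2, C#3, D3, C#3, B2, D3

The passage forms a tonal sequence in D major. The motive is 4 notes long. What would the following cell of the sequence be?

Unit = 4 notes; the statements start on A2, B2, C#3, D3, moving up a 2nd each time.
So cell 5 is E3 D3 C#3 E3.

E3 D3 C#3 E3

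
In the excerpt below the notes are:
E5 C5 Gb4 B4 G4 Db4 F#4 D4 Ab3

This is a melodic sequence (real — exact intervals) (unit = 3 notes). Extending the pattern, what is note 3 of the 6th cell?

F2

The unit is 3 notes. Position-3 pitches of the 3 shown cells: Gb4, Db4, Ab3.
Each moves down a 4th. Continuing: Eb3 → Bb2 → F2.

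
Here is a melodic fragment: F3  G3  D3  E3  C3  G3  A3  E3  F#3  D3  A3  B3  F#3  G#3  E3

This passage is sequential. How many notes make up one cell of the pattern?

5

There are 15 notes; a 5-note unit gives 3 cells:
F3 G3 D3 E3 C3 | G3 A3 E3 F#3 D3 | A3 B3 F#3 G#3 E3
That's a consistent up a 2nd shift per cell, and no other grouping gives one.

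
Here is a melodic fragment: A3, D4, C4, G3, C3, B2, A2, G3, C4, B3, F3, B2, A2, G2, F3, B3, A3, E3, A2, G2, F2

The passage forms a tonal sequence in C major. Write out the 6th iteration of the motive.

Taking 7-note groups, the heads are A3, G3, F3: the pattern moves down a 2nd.
Continuing the starts: E3 → D3 → C3.
From C3 the diatonic shape gives C3 F3 E3 B2 E2 D2 C2.

C3 F3 E3 B2 E2 D2 C2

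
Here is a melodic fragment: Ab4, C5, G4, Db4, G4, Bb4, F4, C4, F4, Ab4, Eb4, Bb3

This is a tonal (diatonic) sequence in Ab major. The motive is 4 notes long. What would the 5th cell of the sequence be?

Db4 F4 C4 G3

The 4-note cells begin on Ab4, G4, F4 — each down a 2nd from the last.
Extending down a 2nd: Eb4 → Db4.
Statement 5 starts on Db4 and keeps the same diatonic contour: Db4 F4 C4 G3.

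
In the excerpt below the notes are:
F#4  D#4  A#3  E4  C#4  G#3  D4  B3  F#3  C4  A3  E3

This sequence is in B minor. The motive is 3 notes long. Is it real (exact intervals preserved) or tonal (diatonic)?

real

Each cell has the same semitone pattern (-3, -5) — intervals are preserved exactly.
And D#4 lies outside B minor, so the sequence is real rather than tonal.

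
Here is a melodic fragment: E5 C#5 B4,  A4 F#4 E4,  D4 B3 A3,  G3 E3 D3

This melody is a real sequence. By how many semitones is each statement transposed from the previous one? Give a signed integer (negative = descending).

With a 3-note motive the entries are E5, A4, D4, G3, each down a 5th from the previous.
E5 to A4 spans -7 semitones.

-7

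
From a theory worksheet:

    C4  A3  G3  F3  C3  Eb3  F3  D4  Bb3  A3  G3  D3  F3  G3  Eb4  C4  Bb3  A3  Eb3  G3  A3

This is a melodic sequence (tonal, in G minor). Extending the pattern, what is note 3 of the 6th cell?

Eb4

Grouping in 7s, the 3rd note of each cell is G3, A3, Bb3.
Extending up a 2nd: C4 → D4 → Eb4.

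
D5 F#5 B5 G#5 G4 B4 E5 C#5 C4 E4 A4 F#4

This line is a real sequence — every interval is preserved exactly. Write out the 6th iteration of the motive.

Eb2 G2 C3 A2

Taking 4-note groups, the heads are D5, G4, C4: the pattern moves down a 5th.
Continuing the starts: F3 → Bb2 → Eb2.
Statement 6 starts on Eb2 and keeps the same exact contour: Eb2 G2 C3 A2.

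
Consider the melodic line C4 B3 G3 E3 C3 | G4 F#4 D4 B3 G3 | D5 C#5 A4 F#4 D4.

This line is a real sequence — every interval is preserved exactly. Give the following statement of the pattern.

With a 5-note motive the entries are C4, G4, D5, each up a 5th from the previous.
So cell 4 is A5 G#5 E5 C#5 A4.

A5 G#5 E5 C#5 A4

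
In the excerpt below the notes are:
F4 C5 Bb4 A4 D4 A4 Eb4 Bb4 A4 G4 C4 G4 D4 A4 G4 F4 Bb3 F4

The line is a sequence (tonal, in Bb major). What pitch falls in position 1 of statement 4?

C4

With 6-note cells, note 1 of each statement runs F4, Eb4, D4.
From D4, down a 2nd gives C4.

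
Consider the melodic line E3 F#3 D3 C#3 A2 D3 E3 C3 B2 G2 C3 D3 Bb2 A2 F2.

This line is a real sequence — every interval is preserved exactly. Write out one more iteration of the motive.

The 5-note cells begin on E3, D3, C3 — each down a 2nd from the last.
Statement 4 starts on Bb2 and keeps the same exact contour: Bb2 C3 Ab2 G2 Eb2.

Bb2 C3 Ab2 G2 Eb2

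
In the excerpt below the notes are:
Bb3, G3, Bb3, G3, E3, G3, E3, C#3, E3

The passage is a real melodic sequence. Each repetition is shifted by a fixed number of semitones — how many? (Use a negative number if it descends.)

Unit = 3 notes; the statements start on Bb3, G3, E3, moving down a 3rd each time.
Bb3 to G3 spans -3 semitones.

-3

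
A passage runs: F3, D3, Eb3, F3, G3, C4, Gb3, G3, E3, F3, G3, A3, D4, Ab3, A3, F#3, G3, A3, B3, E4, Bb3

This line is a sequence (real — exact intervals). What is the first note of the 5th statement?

With a 7-note motive the entries are F3, G3, A3, each up a 2nd from the previous.
Continuing: B3 → C#4. Statement 5 starts on C#4.

C#4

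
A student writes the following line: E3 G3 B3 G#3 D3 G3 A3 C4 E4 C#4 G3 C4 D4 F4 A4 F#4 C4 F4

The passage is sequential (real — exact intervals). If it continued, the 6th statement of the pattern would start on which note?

Unit = 6 notes; the statements start on E3, A3, D4, moving up a 4th each time.
Continuing: G4 → C5 → F5. Statement 6 starts on F5.

F5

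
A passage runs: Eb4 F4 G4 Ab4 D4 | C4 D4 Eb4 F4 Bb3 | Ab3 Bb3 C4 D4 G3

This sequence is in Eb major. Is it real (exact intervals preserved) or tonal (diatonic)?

Every note is diatonic to Eb major.
Cell 1 has +2 semitones from note 2 to 3, but cell 2 has +1 — the interval quality changes while the contour stays the same, which is the hallmark of a tonal sequence.

tonal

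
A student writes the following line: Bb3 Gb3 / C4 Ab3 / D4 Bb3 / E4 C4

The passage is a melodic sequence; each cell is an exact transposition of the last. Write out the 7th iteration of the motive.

A#4 F#4

The 2-note cells begin on Bb3, C4, D4, E4 — each up a 2nd from the last.
Continuing the starts: F#4 → G#4 → A#4.
So cell 7 is A#4 F#4.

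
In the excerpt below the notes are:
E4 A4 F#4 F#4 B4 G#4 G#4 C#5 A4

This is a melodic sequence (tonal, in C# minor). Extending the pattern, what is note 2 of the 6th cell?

The unit is 3 notes. Position-2 pitches of the 3 shown cells: A4, B4, C#5.
Each moves up a 2nd. Continuing: D#5 → E5 → F#5.

F#5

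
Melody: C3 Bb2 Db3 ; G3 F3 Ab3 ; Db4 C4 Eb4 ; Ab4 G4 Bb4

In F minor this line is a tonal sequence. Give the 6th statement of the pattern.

Unit = 3 notes; the statements start on C3, G3, Db4, Ab4, moving up a 5th each time.
Carrying on: Eb5 → Bb5.
Statement 6 starts on Bb5 and keeps the same diatonic contour: Bb5 Ab5 C6.

Bb5 Ab5 C6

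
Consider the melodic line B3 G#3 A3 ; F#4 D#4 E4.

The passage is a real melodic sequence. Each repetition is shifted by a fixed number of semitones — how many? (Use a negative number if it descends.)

Unit = 3 notes; the statements start on B3, F#4, moving up a 5th each time.
Counting half-steps from B3 to F#4: 7.

7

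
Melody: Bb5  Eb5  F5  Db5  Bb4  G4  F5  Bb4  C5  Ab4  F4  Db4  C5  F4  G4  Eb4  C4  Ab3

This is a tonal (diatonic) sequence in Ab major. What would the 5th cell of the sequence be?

Unit = 6 notes; the statements start on Bb5, F5, C5, moving down a 4th each time.
Extending down a 4th: G4 → Db4.
Statement 5 starts on Db4 and keeps the same diatonic contour: Db4 G3 Ab3 F3 Db3 Bb2.

Db4 G3 Ab3 F3 Db3 Bb2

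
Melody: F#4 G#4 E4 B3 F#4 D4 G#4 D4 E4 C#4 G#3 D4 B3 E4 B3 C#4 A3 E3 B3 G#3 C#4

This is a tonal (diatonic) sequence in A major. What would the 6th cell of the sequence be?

Taking 7-note groups, the heads are F#4, D4, B3: the pattern moves down a 3rd.
Carrying on: G#3 → E3 → C#3.
From C#3 the diatonic shape gives C#3 D3 B2 F#2 C#3 A2 D3.

C#3 D3 B2 F#2 C#3 A2 D3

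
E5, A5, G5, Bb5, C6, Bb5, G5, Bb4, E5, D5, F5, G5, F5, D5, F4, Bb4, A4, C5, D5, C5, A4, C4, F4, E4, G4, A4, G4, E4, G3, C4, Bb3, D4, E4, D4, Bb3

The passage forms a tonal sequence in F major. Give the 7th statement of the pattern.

A2 D3 C3 E3 F3 E3 C3

Taking 7-note groups, the heads are E5, Bb4, F4, C4, G3: the pattern moves down a 4th.
Extending down a 4th: D3 → A2.
Statement 7 starts on A2 and keeps the same diatonic contour: A2 D3 C3 E3 F3 E3 C3.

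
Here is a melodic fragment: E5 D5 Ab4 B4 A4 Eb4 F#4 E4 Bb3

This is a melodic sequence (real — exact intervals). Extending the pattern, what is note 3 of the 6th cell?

G2

The unit is 3 notes. Position-3 pitches of the 3 shown cells: Ab4, Eb4, Bb3.
Carrying that down a 4th forward: F3 → C3 → G2.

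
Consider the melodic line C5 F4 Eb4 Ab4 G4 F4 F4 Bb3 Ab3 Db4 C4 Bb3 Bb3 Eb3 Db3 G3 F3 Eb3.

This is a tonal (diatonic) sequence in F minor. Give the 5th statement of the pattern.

With a 6-note motive the entries are C5, F4, Bb3, each down a 5th from the previous.
Carrying on: Eb3 → Ab2.
From Ab2 the diatonic shape gives Ab2 Db2 C2 F2 Eb2 Db2.

Ab2 Db2 C2 F2 Eb2 Db2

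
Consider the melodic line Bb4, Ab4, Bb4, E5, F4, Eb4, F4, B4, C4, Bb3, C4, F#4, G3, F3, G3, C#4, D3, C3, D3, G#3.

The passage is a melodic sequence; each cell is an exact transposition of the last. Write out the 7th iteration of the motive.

The 4-note cells begin on Bb4, F4, C4, G3, D3 — each down a 4th from the last.
Continuing the starts: A2 → E2.
From E2 the exact shape gives E2 D2 E2 A#2.

E2 D2 E2 A#2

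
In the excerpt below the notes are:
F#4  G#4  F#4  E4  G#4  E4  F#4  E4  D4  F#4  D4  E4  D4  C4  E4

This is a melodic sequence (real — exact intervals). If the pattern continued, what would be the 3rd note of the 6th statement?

With 5-note cells, note 3 of each statement runs F#4, E4, D4.
Each moves down a 2nd. Continuing: C4 → Bb3 → Ab3.

Ab3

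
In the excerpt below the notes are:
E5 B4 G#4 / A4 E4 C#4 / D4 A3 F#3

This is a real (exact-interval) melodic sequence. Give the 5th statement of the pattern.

The 3-note cells begin on E5, A4, D4 — each down a 5th from the last.
Continuing the starts: G3 → C3.
From C3 the exact shape gives C3 G2 E2.

C3 G2 E2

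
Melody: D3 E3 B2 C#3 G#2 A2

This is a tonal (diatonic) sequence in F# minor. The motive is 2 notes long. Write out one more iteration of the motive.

With a 2-note motive the entries are D3, B2, G#2, each down a 3rd from the previous.
So cell 4 is E2 F#2.

E2 F#2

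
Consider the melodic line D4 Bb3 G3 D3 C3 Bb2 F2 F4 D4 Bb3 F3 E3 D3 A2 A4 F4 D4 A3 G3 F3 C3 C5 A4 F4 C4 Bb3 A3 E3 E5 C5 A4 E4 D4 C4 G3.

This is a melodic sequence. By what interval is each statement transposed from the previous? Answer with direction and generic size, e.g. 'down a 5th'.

up a 3rd

With a 7-note motive the entries are D4, F4, A4, C5, E5, each up a 3rd from the previous.
From D4 to F4: up a 3rd.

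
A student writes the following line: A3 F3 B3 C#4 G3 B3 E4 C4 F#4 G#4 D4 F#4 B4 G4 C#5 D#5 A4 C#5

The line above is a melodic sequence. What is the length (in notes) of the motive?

Try groups of 6 (3 cells in 18 notes):
A3 F3 B3 C#4 G3 B3 | E4 C4 F#4 G#4 D4 F#4 | B4 G4 C#5 D#5 A4 C#5
That's a consistent up a 5th shift per cell, and no other grouping gives one.

6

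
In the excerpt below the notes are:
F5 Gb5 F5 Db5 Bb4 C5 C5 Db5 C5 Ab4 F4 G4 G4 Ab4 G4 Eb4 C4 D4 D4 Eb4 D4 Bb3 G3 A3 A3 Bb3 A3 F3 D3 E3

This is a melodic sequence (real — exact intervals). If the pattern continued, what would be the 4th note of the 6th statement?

C3

The unit is 6 notes. Position-4 pitches of the 5 shown cells: Db5, Ab4, Eb4, Bb3, F3.
One more down a 4th gives C3.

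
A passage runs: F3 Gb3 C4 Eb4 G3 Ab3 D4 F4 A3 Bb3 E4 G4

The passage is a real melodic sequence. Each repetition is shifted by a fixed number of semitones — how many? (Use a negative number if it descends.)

Taking 4-note groups, the heads are F3, G3, A3: the pattern moves up a 2nd.
F3 to G3 spans +2 semitones.

2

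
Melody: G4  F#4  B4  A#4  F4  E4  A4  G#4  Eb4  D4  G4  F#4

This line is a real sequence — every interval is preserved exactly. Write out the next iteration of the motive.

Db4 C4 F4 E4

Taking 4-note groups, the heads are G4, F4, Eb4: the pattern moves down a 2nd.
So cell 4 is Db4 C4 F4 E4.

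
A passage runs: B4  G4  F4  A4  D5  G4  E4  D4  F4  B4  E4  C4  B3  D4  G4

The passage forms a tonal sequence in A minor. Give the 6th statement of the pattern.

F3 D3 C3 E3 A3

The 5-note cells begin on B4, G4, E4 — each down a 3rd from the last.
Extending down a 3rd: C4 → A3 → F3.
From F3 the diatonic shape gives F3 D3 C3 E3 A3.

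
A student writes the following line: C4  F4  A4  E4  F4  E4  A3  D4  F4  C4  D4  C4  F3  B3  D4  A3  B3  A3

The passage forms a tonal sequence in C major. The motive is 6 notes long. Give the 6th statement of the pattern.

With a 6-note motive the entries are C4, A3, F3, each down a 3rd from the previous.
Carrying on: D3 → B2 → G2.
From G2 the diatonic shape gives G2 C3 E3 B2 C3 B2.

G2 C3 E3 B2 C3 B2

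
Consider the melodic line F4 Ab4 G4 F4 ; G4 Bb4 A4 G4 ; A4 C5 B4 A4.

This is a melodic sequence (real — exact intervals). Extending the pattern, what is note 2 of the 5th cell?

The unit is 4 notes. Position-2 pitches of the 3 shown cells: Ab4, Bb4, C5.
Extending up a 2nd: D5 → E5.

E5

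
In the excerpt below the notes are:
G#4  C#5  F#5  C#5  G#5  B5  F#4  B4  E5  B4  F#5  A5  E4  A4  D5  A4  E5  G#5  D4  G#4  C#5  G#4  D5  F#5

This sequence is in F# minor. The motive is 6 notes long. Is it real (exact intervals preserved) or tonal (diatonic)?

Every note is diatonic to F# minor.
Cell 1 has +3 semitones from note 5 to 6, but cell 3 has +4 — the interval quality changes while the contour stays the same, which is the hallmark of a tonal sequence.

tonal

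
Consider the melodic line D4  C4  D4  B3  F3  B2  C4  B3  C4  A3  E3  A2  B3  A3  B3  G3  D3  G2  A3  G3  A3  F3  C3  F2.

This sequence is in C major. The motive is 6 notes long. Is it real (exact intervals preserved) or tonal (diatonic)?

tonal

Every note is diatonic to C major.
Cell 1 has -2 semitones from note 1 to 2, but cell 2 has -1 — the interval quality changes while the contour stays the same, which is the hallmark of a tonal sequence.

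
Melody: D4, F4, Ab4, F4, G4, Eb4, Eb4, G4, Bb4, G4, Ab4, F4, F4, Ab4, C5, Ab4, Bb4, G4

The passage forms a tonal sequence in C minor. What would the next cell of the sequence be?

G4 Bb4 D5 Bb4 C5 Ab4

Unit = 6 notes; the statements start on D4, Eb4, F4, moving up a 2nd each time.
Statement 4 starts on G4 and keeps the same diatonic contour: G4 Bb4 D5 Bb4 C5 Ab4.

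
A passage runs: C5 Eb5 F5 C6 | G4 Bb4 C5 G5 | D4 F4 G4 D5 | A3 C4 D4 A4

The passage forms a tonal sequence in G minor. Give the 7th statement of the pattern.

F2 A2 Bb2 F3

The 4-note cells begin on C5, G4, D4, A3 — each down a 4th from the last.
Carrying on: Eb3 → Bb2 → F2.
So cell 7 is F2 A2 Bb2 F3.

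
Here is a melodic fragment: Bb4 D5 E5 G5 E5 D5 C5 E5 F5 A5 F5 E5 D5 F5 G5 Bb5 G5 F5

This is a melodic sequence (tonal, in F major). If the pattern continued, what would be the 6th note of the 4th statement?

Grouping in 6s, the 6th note of each cell is D5, E5, F5.
Each moves up a 2nd; the next is G5.

G5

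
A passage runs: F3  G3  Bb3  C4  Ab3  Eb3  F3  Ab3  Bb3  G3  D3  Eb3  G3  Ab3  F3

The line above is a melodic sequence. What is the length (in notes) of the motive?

5

There are 15 notes; a 5-note unit gives 3 cells:
F3 G3 Bb3 C4 Ab3 | Eb3 F3 Ab3 Bb3 G3 | D3 Eb3 G3 Ab3 F3
Each cell is the previous one down a 2nd — so the unit is 5 notes.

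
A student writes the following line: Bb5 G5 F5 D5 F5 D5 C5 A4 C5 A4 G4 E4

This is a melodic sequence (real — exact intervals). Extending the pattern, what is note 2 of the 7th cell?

The unit is 4 notes. Position-2 pitches of the 3 shown cells: G5, D5, A4.
Each moves down a 4th. Continuing: E4 → B3 → F#3 → C#3.

C#3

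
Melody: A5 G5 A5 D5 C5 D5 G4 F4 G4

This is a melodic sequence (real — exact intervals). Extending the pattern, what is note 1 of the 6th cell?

Bb2

Grouping in 3s, the 1st note of each cell is A5, D5, G4.
Each moves down a 5th. Continuing: C4 → F3 → Bb2.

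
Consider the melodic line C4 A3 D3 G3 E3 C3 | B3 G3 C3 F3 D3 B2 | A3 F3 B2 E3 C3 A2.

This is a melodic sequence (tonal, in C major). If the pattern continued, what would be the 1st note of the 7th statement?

D3

With 6-note cells, note 1 of each statement runs C4, B3, A3.
Carrying that down a 2nd forward: G3 → F3 → E3 → D3.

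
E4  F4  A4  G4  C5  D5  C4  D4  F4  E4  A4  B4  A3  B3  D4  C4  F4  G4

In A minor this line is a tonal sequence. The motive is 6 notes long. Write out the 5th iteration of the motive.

The 6-note cells begin on E4, C4, A3 — each down a 3rd from the last.
Carrying on: F3 → D3.
Statement 5 starts on D3 and keeps the same diatonic contour: D3 E3 G3 F3 B3 C4.

D3 E3 G3 F3 B3 C4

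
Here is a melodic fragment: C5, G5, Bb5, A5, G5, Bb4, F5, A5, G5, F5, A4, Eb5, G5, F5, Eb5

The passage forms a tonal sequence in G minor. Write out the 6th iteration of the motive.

With a 5-note motive the entries are C5, Bb4, A4, each down a 2nd from the previous.
Continuing the starts: G4 → F4 → Eb4.
Statement 6 starts on Eb4 and keeps the same diatonic contour: Eb4 Bb4 D5 C5 Bb4.

Eb4 Bb4 D5 C5 Bb4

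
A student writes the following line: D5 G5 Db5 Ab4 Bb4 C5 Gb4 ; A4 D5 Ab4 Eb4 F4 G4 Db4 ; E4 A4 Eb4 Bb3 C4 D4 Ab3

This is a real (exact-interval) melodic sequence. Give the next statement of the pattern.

B3 E4 Bb3 F3 G3 A3 Eb3

Unit = 7 notes; the statements start on D5, A4, E4, moving down a 4th each time.
So cell 4 is B3 E4 Bb3 F3 G3 A3 Eb3.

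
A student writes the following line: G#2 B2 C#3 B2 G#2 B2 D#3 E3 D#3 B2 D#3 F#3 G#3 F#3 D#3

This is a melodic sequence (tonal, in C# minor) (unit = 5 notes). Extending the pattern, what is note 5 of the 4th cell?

With 5-note cells, note 5 of each statement runs G#2, B2, D#3.
From D#3, up a 3rd gives F#3.

F#3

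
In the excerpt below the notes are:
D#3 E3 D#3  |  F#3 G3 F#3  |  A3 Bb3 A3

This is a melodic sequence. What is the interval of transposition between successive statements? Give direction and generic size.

Unit = 3 notes; the statements start on D#3, F#3, A3, moving up a 3rd each time.
From D#3 to F#3: up a 3rd.

up a 3rd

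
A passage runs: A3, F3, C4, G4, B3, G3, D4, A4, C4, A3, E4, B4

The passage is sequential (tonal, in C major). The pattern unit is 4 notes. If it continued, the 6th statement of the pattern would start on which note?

F4

Unit = 4 notes; the statements start on A3, B3, C4, moving up a 2nd each time.
Continuing: D4 → E4 → F4. Statement 6 starts on F4.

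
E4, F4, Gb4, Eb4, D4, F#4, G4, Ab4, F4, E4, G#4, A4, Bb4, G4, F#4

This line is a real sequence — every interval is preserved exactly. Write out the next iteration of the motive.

A#4 B4 C5 A4 G#4

Taking 5-note groups, the heads are E4, F#4, G#4: the pattern moves up a 2nd.
So cell 4 is A#4 B4 C5 A4 G#4.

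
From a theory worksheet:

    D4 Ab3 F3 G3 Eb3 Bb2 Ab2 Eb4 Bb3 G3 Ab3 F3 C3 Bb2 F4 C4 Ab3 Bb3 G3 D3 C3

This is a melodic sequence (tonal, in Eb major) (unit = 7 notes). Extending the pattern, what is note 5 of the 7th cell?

D4

The unit is 7 notes. Position-5 pitches of the 3 shown cells: Eb3, F3, G3.
Carrying that up a 2nd forward: Ab3 → Bb3 → C4 → D4.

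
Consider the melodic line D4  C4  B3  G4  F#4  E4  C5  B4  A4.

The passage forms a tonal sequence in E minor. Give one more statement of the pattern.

The 3-note cells begin on D4, G4, C5 — each up a 4th from the last.
Statement 4 starts on F#5 and keeps the same diatonic contour: F#5 E5 D5.

F#5 E5 D5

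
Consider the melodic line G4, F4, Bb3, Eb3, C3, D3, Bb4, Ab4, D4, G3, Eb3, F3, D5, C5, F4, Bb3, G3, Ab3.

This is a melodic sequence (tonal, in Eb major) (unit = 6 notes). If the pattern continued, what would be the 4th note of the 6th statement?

Ab4

The unit is 6 notes. Position-4 pitches of the 3 shown cells: Eb3, G3, Bb3.
Extending up a 3rd: D4 → F4 → Ab4.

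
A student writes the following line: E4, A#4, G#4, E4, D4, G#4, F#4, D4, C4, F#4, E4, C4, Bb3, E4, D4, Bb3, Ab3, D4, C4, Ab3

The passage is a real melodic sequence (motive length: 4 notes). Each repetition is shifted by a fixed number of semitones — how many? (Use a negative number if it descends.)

-2

The 4-note cells begin on E4, D4, C4, Bb3, Ab3 — each down a 2nd from the last.
E4 to D4 spans -2 semitones.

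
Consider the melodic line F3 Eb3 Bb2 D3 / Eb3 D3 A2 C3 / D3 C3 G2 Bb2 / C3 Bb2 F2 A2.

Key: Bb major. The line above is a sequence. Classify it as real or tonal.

tonal

Every note is diatonic to Bb major.
Cell 1 has -2 semitones from note 1 to 2, but cell 2 has -1 — the interval quality changes while the contour stays the same, which is the hallmark of a tonal sequence.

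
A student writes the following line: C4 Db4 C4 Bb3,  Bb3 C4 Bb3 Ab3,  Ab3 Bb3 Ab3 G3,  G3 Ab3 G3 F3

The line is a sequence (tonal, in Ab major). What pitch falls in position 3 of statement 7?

Grouping in 4s, the 3rd note of each cell is C4, Bb3, Ab3, G3.
Carrying that down a 2nd forward: F3 → Eb3 → Db3.

Db3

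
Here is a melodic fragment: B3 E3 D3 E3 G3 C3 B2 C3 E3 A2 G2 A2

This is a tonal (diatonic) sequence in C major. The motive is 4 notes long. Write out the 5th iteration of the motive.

Taking 4-note groups, the heads are B3, G3, E3: the pattern moves down a 3rd.
Continuing the starts: C3 → A2.
Statement 5 starts on A2 and keeps the same diatonic contour: A2 D2 C2 D2.

A2 D2 C2 D2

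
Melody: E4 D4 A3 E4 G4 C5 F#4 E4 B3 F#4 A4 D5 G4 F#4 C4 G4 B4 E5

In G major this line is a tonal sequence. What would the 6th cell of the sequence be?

The 6-note cells begin on E4, F#4, G4 — each up a 2nd from the last.
Carrying on: A4 → B4 → C5.
Statement 6 starts on C5 and keeps the same diatonic contour: C5 B4 F#4 C5 E5 A5.

C5 B4 F#4 C5 E5 A5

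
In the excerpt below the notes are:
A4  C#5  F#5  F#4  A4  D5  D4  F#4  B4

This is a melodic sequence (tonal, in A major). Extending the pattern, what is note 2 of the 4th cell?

D4

Grouping in 3s, the 2nd note of each cell is C#5, A4, F#4.
Each moves down a 3rd; the next is D4.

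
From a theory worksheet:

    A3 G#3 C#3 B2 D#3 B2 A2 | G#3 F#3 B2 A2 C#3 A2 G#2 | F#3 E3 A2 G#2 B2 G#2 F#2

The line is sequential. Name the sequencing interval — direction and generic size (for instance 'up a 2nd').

down a 2nd

The 7-note cells begin on A3, G#3, F#3 — each down a 2nd from the last.
From A3 to G#3: down a 2nd.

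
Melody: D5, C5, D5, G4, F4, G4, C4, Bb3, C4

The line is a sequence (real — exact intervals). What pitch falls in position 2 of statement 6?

Db2

Grouping in 3s, the 2nd note of each cell is C5, F4, Bb3.
Extending down a 5th: Eb3 → Ab2 → Db2.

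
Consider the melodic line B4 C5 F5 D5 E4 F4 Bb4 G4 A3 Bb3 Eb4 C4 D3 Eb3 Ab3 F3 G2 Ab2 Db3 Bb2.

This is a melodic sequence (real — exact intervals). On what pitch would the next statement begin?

C2

With a 4-note motive the entries are B4, E4, A3, D3, G2, each down a 5th from the previous.
One more step down a 5th gives C2.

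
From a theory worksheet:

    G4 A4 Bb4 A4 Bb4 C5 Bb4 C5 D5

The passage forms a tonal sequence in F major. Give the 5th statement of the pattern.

With a 3-note motive the entries are G4, A4, Bb4, each up a 2nd from the previous.
Continuing the starts: C5 → D5.
From D5 the diatonic shape gives D5 E5 F5.

D5 E5 F5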